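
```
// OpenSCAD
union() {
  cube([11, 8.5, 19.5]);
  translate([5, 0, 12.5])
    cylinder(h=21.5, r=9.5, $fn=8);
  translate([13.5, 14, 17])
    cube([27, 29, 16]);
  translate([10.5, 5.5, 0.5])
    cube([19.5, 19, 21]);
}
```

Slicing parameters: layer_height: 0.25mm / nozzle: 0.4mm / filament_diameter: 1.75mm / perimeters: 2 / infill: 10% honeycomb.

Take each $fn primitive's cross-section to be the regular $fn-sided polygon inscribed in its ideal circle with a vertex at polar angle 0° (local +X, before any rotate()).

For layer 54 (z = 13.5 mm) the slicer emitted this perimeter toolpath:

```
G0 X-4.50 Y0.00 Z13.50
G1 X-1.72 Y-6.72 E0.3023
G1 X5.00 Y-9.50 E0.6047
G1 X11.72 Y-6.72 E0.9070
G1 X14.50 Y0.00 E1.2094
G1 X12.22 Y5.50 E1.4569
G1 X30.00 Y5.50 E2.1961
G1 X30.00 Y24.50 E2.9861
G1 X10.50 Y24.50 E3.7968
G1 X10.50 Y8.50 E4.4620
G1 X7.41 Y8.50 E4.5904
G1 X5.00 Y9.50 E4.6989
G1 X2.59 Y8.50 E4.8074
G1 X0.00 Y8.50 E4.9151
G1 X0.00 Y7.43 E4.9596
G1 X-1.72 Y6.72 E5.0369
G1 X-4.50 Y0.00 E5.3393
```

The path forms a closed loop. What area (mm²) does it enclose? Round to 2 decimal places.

Apply the shoelace formula to the sequence of (X, Y) vertices; enclosed area = 627.08 mm².

627.08 mm²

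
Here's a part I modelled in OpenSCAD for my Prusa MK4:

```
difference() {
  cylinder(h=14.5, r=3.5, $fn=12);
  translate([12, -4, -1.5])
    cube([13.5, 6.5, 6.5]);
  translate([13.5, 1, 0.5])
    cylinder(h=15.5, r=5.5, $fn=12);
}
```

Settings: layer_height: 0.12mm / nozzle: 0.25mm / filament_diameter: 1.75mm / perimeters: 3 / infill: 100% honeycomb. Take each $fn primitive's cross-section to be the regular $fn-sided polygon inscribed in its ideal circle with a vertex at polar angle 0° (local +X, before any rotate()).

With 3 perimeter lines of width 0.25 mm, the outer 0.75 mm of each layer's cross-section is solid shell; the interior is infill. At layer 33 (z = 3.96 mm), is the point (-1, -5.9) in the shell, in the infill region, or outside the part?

outside

At z = 3.96 mm: the r=3.5 cylinder contributes a regular 12-gon of circumradius 3.5; the cube at (12, -4) (footprint 13.5×6.5) is included at this height; the r=5.5 cylinder at (13.5, 1) gives a regular 12-gon of circumradius 5.5 (constant along its height); Taking the first minus the rest: starting from the r=3.5 cylinder, the 13.5×6.5 cube at (12, -4) misses the remaining region (no effect); the r=5.5 cylinder at (13.5, 1) misses the remaining region (no effect) — 1 connected region. Overall, the cross-section is a single solid region. The nearest boundary edge runs (-0.00, -3.50)→(-1.75, -3.03); distance from the point to it = 2.58 mm. The point is not inside any of the regions above, so it lies outside the cross-section (2.58 mm from the nearest boundary).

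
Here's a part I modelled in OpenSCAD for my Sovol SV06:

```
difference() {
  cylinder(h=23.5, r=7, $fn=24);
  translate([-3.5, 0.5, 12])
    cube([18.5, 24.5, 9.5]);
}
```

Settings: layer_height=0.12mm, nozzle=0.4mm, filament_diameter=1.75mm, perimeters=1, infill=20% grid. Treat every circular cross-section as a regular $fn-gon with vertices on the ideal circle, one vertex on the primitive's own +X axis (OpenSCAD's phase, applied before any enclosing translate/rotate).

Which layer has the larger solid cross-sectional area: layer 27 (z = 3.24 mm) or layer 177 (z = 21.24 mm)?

Layer 27 (z = 3.24): the r=7 cylinder gives a regular 24-gon of circumradius 7 (constant along its height) (area = (24/2)·7.000²·sin(360°/24) = 152.19 mm²); the cube at (-3.5, 0.5) does not reach this height (z outside [12, 21.5]); Taking the first minus the rest: none of the subtracted shapes is present at this height, so the r=7 cylinder is unchanged — area = 152.19 mm². So its area = 152.19 mm². Layer 177 (z = 21.24): the r=7 cylinder gives a regular 24-gon of circumradius 7 (constant along its height) (area = (24/2)·7.000²·sin(360°/24) = 152.19 mm²); the cube at (-3.5, 0.5) is present — its section is the full 18.5×24.5 rectangle (area 453.25 mm²); Taking the first minus the rest: starting from the r=7 cylinder (152.19 mm²), the 18.5×24.5 cube at (-3.5, 0.5) partially overlaps it — only the 56.10 mm² overlap (of its 453.25 mm²) is removed, clipping the outline — area = 96.08 mm². So its area = 96.08 mm². Layer 27 is larger (152.19 vs 96.08 mm²).

layer 27 (z = 3.24 mm)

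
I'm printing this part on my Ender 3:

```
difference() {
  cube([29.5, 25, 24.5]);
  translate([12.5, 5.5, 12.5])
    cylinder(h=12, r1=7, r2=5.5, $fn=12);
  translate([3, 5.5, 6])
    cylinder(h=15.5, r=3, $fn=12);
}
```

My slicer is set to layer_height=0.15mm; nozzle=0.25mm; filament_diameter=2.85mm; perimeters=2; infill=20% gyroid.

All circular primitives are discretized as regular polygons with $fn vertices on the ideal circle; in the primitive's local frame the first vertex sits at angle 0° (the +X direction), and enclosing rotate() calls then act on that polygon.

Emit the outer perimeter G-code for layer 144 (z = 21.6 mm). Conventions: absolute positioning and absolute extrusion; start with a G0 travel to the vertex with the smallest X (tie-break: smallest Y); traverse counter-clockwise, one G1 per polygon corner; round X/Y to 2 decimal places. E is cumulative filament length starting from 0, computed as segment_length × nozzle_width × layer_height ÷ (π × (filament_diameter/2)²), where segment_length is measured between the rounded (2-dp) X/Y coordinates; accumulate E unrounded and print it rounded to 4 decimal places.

At z = 21.6 mm: the cube (footprint 29.5×25) is included at this height; the cone at (12.5, 5.5) (r1=7→r2=5.5) has section circumradius 5.862 here — a regular 12-gon; the cylinder at (3, 5.5) is not intersected at this z (z outside [6, 21.5]); Taking the first minus the rest: starting from the 29.5×25 cube, the cone at (12.5, 5.5) partially overlaps it — only the 102.62 mm² overlap (of its 103.11 mm²) is removed, clipping the outline — 1 connected region. The outline is a single polygon with 17 vertices. Extrusion per mm of travel: 0.25 × 0.15 / (π × 1.425²) = 0.005878. Accumulating E over each segment gives final E = 0.8225.

G0 X0.00 Y0.00 Z21.60
G1 X11.15 Y0.00 E0.0655
G1 X9.57 Y0.42 E0.0752
G1 X7.42 Y2.57 E0.0930
G1 X6.64 Y5.50 E0.1108
G1 X7.42 Y8.43 E0.1287
G1 X9.57 Y10.58 E0.1465
G1 X12.50 Y11.36 E0.1644
G1 X15.43 Y10.58 E0.1822
G1 X17.58 Y8.43 E0.2001
G1 X18.36 Y5.50 E0.2179
G1 X17.58 Y2.57 E0.2357
G1 X15.43 Y0.42 E0.2536
G1 X13.85 Y0.00 E0.2632
G1 X29.50 Y0.00 E0.3552
G1 X29.50 Y25.00 E0.5021
G1 X0.00 Y25.00 E0.6756
G1 X0.00 Y0.00 E0.8225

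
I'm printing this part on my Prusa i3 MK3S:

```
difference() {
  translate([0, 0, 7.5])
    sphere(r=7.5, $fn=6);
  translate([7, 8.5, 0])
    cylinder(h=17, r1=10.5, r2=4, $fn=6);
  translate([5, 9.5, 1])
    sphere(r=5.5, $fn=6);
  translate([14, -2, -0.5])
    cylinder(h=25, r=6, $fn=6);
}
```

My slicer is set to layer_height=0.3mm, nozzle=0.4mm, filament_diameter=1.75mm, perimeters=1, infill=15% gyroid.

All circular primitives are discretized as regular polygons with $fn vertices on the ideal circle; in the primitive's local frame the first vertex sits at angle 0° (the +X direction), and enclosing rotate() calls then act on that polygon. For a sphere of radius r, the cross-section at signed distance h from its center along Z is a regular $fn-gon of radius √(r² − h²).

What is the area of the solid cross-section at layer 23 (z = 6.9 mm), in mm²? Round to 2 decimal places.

128.80 mm²

At z = 6.9 mm: the sphere: section is a regular 6-gon, circumradius = √(r²−h²) = √(7.5²−0.6²) = 7.476 (area = (6/2)·7.476²·sin(360°/6) = 145.21 mm²); the cone at (7, 8.5): at t=0.406 of its height the radius interpolates to r₁+(r₂−r₁)t = 7.862, giving a regular 6-gon of that circumradius (area = (6/2)·7.862²·sin(360°/6) = 160.58 mm²); the sphere at (5, 9.5) does not reach this height (|z−center|=5.900 > r=5.5); the cylinder at (14, -2): section is a regular 6-gon, circumradius r=6 (area = (6/2)·6.000²·sin(360°/6) = 93.53 mm²); Subtracting the remaining from the first: starting from the r=7.5 sphere (145.21 mm²), the cone at (7, 8.5) partially overlaps it — only the 16.41 mm² overlap (of its 160.58 mm²) is removed, clipping the outline; the r=6 cylinder at (14, -2) misses the remaining region (no effect) — area = 128.80 mm². Overall, the cross-section is a single solid region. Net area = 128.80 mm².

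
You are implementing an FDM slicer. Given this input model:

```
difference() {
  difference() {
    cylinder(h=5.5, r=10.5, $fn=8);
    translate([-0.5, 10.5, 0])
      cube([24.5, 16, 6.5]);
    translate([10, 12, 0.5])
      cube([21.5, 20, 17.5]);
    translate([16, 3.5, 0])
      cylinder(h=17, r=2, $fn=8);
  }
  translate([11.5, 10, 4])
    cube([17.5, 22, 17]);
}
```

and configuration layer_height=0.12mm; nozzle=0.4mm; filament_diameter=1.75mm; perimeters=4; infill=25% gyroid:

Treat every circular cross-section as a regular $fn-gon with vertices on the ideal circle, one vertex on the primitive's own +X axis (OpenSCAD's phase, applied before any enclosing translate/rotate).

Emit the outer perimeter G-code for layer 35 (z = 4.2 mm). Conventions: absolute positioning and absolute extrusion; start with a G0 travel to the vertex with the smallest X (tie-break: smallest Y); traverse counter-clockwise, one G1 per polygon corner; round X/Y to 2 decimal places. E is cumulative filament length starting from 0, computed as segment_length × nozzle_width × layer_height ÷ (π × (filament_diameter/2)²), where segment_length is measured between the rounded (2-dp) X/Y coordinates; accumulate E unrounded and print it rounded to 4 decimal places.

G0 X-10.50 Y0.00 Z4.20
G1 X-7.42 Y-7.42 E0.1603
G1 X0.00 Y-10.50 E0.3206
G1 X7.42 Y-7.42 E0.4810
G1 X10.50 Y0.00 E0.6413
G1 X7.42 Y7.42 E0.8016
G1 X0.00 Y10.50 E0.9619
G1 X-7.42 Y7.42 E1.1223
G1 X-10.50 Y0.00 E1.2826

At z = 4.2 mm: the r=10.5 cylinder gives a regular 8-gon of circumradius 10.5 (constant along its height); the cube at (-0.5, 10.5) (footprint 24.5×16) is included at this height; the cube at (10, 12) is present — its section is the full 21.5×20 rectangle; the r=2 cylinder at (16, 3.5) contributes a regular 8-gon of circumradius 2; Taking the first minus the rest: starting from the r=10.5 cylinder, the 24.5×16 cube at (-0.5, 10.5) misses the remaining region (no effect); the 21.5×20 cube at (10, 12) misses the remaining region (no effect); the r=2 cylinder at (16, 3.5) misses the remaining region (no effect) — 1 connected region; the 17.5×22 cube at (11.5, 10) contributes its full rectangle; Taking the first minus the rest: starting from that combined region, the 17.5×22 cube at (11.5, 10) misses the remaining region (no effect) — 1 connected region. The outline is a single polygon with 8 vertices. Extrusion per mm of travel: 0.4 × 0.12 / (π × 0.875²) = 0.019956. Accumulating E over each segment gives final E = 1.2826.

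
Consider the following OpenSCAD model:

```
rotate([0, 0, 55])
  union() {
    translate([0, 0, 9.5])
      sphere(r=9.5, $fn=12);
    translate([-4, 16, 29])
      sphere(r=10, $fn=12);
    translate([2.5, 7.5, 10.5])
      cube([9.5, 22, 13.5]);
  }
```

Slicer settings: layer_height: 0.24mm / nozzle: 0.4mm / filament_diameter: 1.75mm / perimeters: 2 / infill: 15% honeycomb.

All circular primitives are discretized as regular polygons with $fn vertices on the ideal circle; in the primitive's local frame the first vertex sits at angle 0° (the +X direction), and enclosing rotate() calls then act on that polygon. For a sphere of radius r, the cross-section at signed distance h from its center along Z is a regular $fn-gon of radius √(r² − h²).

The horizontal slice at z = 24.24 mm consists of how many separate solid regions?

At z = 24.24 mm: the sphere is absent (|z−center|=14.740 > r=9.5); the r=10 sphere at (-4, 16) slices to a regular 12-gon of circumradius 8.794 (√(r²−h²) with h=4.76 from center); the cube at (2.5, 7.5) does not reach this height (z outside [10.5, 24]); Merging all regions: only the r=10 sphere at (-4, 16) is present, so the union is just that shape — 1 connected region; (rotated 55° about Z; rotation is an isometry so areas/perimeters/island counts are preserved). The result has 1 disconnected region.

1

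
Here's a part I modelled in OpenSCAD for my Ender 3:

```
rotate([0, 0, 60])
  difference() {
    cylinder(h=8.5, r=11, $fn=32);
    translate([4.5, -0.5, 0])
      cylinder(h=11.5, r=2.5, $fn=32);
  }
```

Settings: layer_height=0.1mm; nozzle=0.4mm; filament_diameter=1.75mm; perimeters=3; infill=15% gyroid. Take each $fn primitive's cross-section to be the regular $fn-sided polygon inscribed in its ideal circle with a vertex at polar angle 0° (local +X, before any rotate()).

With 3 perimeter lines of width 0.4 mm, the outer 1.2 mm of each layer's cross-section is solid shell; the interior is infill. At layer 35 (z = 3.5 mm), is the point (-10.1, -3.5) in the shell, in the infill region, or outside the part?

At z = 3.5 mm: the cylinder: section is a regular 32-gon, circumradius r=11; the cylinder at (4.5, -0.5): section is a regular 32-gon, circumradius r=2.5; After the difference (first − rest): starting from the r=11 cylinder, the r=2.5 cylinder at (4.5, -0.5) lies wholly inside it (removes its full 19.51 mm² and its 15.68 mm outline becomes a hole wall) — 1 connected region with 1 hole; (whole slice rotated 60° about Z — lengths, areas and connectivity unchanged). Overall, the cross-section is one region with 1 hole. Undo the 60° rotation: the query point maps to (-8.081, 6.997) in the un-rotated model frame. The nearest boundary edge runs (-9.15, 6.11)→(-7.78, 7.78); distance from the point to it = 0.26 mm. The point is inside the cross-section, 0.26 mm from the nearest boundary — within the 1.2 mm shell band (3 × 0.4).

shell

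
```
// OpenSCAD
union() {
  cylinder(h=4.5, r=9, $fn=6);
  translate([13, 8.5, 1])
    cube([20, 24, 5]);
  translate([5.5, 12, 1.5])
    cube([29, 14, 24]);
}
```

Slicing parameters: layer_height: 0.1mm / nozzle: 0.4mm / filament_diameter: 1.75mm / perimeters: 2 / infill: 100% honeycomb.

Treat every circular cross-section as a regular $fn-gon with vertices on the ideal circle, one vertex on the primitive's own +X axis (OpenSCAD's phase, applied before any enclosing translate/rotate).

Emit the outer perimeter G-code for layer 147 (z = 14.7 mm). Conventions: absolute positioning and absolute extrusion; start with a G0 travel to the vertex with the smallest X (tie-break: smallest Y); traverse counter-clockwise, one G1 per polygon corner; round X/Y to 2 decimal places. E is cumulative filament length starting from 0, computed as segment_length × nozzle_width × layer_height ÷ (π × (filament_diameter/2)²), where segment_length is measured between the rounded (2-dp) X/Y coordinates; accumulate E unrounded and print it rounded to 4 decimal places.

At z = 14.7 mm: the cylinder is absent (z outside [0, 4.5]); the cube at (13, 8.5) is absent (z outside [1, 6]); the cube at (5.5, 12) (footprint 29×14) is included at this height; Taking the union: only the 29×14 cube at (5.5, 12) is present, so the union is just that shape — 1 connected region. The outline is a single polygon with 4 vertices. Extrusion per mm of travel: 0.4 × 0.1 / (π × 0.875²) = 0.016630. Accumulating E over each segment gives final E = 1.4302.

G0 X5.50 Y12.00 Z14.70
G1 X34.50 Y12.00 E0.4823
G1 X34.50 Y26.00 E0.7151
G1 X5.50 Y26.00 E1.1974
G1 X5.50 Y12.00 E1.4302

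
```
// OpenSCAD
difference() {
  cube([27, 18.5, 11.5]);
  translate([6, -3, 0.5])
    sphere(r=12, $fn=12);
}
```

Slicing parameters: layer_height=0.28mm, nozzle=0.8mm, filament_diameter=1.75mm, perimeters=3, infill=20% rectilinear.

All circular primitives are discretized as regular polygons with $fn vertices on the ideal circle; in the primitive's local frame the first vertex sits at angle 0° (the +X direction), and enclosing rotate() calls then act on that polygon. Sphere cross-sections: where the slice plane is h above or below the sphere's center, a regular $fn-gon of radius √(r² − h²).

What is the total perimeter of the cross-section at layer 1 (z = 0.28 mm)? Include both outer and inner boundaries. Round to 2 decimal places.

At z = 0.28 mm: the cube (footprint 27×18.5) is included at this height (perimeter 91.00 mm); the sphere at (6, -3): section is a regular 12-gon, circumradius = √(r²−h²) = √(12²−0.22²) = 11.998 (perimeter = 2·12·11.998·sin(180°/12) = 74.53 mm); Taking the first minus the rest: starting from the 27×18.5 cube, the r=12 sphere at (6, -3) partially overlaps it — only the 122.34 mm² overlap (of its 431.85 mm²) is removed, clipping the outline — boundary = 88.15 mm. Overall, the cross-section is a single solid region. Total boundary length (outer) = 88.15 mm.

88.15 mm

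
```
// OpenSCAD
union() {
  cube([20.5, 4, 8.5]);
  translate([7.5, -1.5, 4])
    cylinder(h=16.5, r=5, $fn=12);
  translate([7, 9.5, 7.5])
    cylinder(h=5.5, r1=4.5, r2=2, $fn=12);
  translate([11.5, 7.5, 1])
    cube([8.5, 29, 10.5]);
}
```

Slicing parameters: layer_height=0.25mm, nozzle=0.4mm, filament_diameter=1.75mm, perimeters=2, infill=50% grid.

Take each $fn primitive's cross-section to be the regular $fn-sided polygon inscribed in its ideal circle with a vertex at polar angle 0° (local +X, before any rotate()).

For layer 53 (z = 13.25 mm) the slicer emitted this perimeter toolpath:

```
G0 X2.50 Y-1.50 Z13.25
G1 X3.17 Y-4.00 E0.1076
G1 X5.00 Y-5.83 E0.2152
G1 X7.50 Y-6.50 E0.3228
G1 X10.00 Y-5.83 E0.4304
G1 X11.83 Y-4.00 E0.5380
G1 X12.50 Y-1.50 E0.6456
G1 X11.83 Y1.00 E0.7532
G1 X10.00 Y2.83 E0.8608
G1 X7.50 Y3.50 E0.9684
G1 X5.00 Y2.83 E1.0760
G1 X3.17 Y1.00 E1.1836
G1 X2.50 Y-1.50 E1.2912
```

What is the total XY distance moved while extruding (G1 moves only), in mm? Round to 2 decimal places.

Sum the Euclidean lengths of each G1 segment: total = 31.06 mm.

31.06 mm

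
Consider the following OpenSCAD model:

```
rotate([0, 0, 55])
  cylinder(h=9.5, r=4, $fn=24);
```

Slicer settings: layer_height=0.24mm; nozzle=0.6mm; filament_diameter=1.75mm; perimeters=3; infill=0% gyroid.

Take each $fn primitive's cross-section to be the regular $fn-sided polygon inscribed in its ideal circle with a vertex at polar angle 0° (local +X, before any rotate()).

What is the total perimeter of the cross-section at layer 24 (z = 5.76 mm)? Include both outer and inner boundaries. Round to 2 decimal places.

25.06 mm

At z = 5.76 mm: the r=4 cylinder gives a regular 24-gon of circumradius 4 (constant along its height) (perimeter = 2·24·4.000·sin(180°/24) = 25.06 mm); (whole slice rotated 55° about Z — lengths, areas and connectivity unchanged). Overall, the cross-section is a single solid region. Total boundary length (outer) = 25.06 mm.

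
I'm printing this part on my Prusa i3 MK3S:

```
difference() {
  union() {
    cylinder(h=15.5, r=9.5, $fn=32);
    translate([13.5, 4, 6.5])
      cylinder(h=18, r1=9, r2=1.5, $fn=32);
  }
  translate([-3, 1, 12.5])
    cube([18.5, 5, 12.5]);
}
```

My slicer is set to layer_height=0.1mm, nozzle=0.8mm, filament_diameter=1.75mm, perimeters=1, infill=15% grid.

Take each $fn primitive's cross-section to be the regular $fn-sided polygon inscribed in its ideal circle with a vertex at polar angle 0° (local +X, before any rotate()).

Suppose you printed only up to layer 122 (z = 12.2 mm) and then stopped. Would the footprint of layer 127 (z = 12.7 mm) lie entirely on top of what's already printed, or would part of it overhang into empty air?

entirely on top

Compare the two slices. At z = 12.2: the r=9.5 cylinder gives a regular 32-gon of circumradius 9.5 (constant along its height) (area = (32/2)·9.500²·sin(360°/32) = 281.71 mm²); the cone at (13.5, 4) contributes a regular 32-gon of circumradius 6.625 (interpolated between r1=9 and r2=1.5 at t=0.317) (area = (32/2)·6.625²·sin(360°/32) = 137.00 mm²); Combining (union): the regions partially overlap — summed areas 418.71 mm² minus the doubly-counted overlap 10.23 mm² gives 408.48 mm² — area = 408.48 mm²; the cube at (-3, 1) is not intersected at this z (z outside [12.5, 25]); Taking the first minus the rest: none of the subtracted shapes is present at this height, so that combined region is unchanged — area = 408.48 mm². At z = 12.7: the cylinder: section is a regular 32-gon, circumradius r=9.5 (area = (32/2)·9.500²·sin(360°/32) = 281.71 mm²); the cone at (13.5, 4) (r1=9→r2=1.5) has section circumradius 6.417 here — a regular 32-gon (area = (32/2)·6.417²·sin(360°/32) = 128.52 mm²); Combining (union): the regions partially overlap — summed areas 410.23 mm² minus the doubly-counted overlap 8.62 mm² gives 401.62 mm² — area = 401.62 mm²; the 18.5×5 cube at (-3, 1) contributes its full rectangle (area 92.50 mm²); After the difference (first − rest): starting from that combined region (401.62 mm²), the 18.5×5 cube at (-3, 1) partially overlaps it — only the 92.49 mm² overlap (of its 92.50 mm²) is removed, clipping the outline — area = 309.12 mm². Checking containment: the cross-section at z = 12.7 is a subset of the cross-section at z = 12.2.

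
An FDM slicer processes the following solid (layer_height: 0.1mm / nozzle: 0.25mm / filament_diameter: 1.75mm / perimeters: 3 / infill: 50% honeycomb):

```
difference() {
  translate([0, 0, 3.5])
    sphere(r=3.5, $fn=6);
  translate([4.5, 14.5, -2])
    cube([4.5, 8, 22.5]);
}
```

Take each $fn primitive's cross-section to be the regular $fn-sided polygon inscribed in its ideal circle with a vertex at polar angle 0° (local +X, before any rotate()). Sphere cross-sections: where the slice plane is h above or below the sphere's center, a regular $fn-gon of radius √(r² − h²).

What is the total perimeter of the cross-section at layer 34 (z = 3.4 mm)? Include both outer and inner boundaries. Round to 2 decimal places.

At z = 3.4 mm: the sphere: section is a regular 6-gon, circumradius = √(r²−h²) = √(3.5²−0.1²) = 3.499 (perimeter = 2·6·3.499·sin(180°/6) = 20.99 mm); the cube at (4.5, 14.5) is present — its section is the full 4.5×8 rectangle (perimeter 25.00 mm); Taking the first minus the rest: starting from the r=3.5 sphere, the 4.5×8 cube at (4.5, 14.5) misses the remaining region (no effect) — boundary = 20.99 mm. Overall, the cross-section is a single solid region. Total boundary length (outer) = 20.99 mm.

20.99 mm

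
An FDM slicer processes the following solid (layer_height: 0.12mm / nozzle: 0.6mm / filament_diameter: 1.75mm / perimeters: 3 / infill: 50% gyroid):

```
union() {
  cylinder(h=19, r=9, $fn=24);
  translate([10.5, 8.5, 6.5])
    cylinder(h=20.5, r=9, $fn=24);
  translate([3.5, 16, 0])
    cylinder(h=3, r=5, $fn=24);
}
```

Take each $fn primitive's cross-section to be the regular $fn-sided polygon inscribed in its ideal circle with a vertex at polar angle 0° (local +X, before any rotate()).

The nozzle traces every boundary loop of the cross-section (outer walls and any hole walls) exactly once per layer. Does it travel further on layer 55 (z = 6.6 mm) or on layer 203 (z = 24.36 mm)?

Layer 55 (z = 6.6): the r=9 cylinder contributes a regular 24-gon of circumradius 9 (perimeter = 2·24·9.000·sin(180°/24) = 56.39 mm); the r=9 cylinder at (10.5, 8.5) contributes a regular 24-gon of circumradius 9 (perimeter = 2·24·9.000·sin(180°/24) = 56.39 mm); the cylinder at (3.5, 16) does not reach this height (z outside [0, 3]); Merging all regions: the regions partially overlap (shared area 35.32 mm²), so the edge portions inside another operand are dropped and the merged outline is re-measured after clipping — boundary = 87.09 mm. So its perimeter = 87.09 mm. Layer 203 (z = 24.36): the cylinder does not reach this height (z outside [0, 19]); the cylinder at (10.5, 8.5): section is a regular 24-gon, circumradius r=9 (perimeter = 2·24·9.000·sin(180°/24) = 56.39 mm); the cylinder at (3.5, 16) does not reach this height (z outside [0, 3]); Combining (union): only the r=9 cylinder at (10.5, 8.5) is present, so the union is just that shape — boundary = 56.39 mm. So its perimeter = 56.39 mm. Layer 55 is larger (87.09 vs 56.39 mm).

layer 55 (z = 6.6 mm)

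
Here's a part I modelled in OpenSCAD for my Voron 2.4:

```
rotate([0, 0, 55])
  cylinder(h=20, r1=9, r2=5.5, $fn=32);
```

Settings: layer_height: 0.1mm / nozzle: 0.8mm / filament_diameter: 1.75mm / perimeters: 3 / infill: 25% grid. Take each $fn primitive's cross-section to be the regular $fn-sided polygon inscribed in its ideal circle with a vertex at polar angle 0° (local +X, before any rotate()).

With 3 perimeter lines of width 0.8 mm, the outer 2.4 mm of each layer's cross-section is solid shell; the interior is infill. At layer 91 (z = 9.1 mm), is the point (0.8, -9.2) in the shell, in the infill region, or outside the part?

At z = 9.1 mm: the cone contributes a regular 32-gon of circumradius 7.408 (interpolated between r1=9 and r2=5.5 at t=0.455); (whole slice rotated 55° about Z — lengths, areas and connectivity unchanged). Overall, the cross-section is a single solid region. Undo the 55° rotation: the query point maps to (-7.077, -5.932) in the un-rotated model frame. The nearest boundary edge runs (-6.16, -4.12)→(-5.24, -5.24); distance from the point to it = 1.86 mm. The point is not inside any of the regions above, so it lies outside the cross-section (1.86 mm from the nearest boundary).

outside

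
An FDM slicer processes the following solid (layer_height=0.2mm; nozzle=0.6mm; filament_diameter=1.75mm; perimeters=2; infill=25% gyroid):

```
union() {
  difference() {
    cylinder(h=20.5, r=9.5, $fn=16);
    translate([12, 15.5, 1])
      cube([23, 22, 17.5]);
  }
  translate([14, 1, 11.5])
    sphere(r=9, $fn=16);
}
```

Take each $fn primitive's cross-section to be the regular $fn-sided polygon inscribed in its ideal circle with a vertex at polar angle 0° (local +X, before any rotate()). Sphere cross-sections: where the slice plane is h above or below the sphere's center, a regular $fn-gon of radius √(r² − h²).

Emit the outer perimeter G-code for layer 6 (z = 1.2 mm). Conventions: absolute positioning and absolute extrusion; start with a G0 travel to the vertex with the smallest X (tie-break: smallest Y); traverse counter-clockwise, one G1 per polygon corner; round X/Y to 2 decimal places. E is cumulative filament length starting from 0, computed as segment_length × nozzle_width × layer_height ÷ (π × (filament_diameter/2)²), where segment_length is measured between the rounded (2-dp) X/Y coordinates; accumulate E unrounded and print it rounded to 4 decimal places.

G0 X-9.50 Y0.00 Z1.20
G1 X-8.78 Y-3.64 E0.1851
G1 X-6.72 Y-6.72 E0.3700
G1 X-3.64 Y-8.78 E0.5548
G1 X0.00 Y-9.50 E0.7400
G1 X3.64 Y-8.78 E0.9251
G1 X6.72 Y-6.72 E1.1099
G1 X8.78 Y-3.64 E1.2948
G1 X9.50 Y0.00 E1.4799
G1 X8.78 Y3.64 E1.6650
G1 X6.72 Y6.72 E1.8499
G1 X3.64 Y8.78 E2.0348
G1 X0.00 Y9.50 E2.2199
G1 X-3.64 Y8.78 E2.4050
G1 X-6.72 Y6.72 E2.5899
G1 X-8.78 Y3.64 E2.7747
G1 X-9.50 Y0.00 E2.9599

At z = 1.2 mm: the r=9.5 cylinder contributes a regular 16-gon of circumradius 9.5; the cube at (12, 15.5) is present — its section is the full 23×22 rectangle; Subtracting the remaining from the first: starting from the r=9.5 cylinder, the 23×22 cube at (12, 15.5) misses the remaining region (no effect) — 1 connected region; the sphere at (14, 1) does not reach this height (|z−center|=10.300 > r=9); Taking the union: only the result so far is present, so the union is just that shape — 1 connected region. The outline is a single polygon with 16 vertices. Extrusion per mm of travel: 0.6 × 0.2 / (π × 0.875²) = 0.049890. Accumulating E over each segment gives final E = 2.9599.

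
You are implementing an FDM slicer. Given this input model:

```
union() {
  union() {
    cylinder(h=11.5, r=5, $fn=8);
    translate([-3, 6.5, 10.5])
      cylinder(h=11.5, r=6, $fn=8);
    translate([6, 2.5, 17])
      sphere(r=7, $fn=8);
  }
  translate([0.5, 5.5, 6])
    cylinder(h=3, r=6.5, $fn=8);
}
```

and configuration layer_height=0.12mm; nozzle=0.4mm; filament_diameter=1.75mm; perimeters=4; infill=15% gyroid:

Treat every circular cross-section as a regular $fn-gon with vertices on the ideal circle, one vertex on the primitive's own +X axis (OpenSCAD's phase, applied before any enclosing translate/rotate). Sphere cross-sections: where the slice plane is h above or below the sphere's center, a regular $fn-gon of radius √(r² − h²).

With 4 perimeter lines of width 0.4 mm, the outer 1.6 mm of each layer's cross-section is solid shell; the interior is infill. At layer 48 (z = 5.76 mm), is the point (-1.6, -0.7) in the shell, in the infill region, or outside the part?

At z = 5.76 mm: the cylinder: section is a regular 8-gon, circumradius r=5; the cylinder at (-3, 6.5) is absent (z outside [10.5, 22]); the sphere at (6, 2.5) is absent (|z−center|=11.240 > r=7); Combining (union): only the r=5 cylinder is present, so the union is just that shape — 1 connected region; the cylinder at (0.5, 5.5) does not reach this height (z outside [6, 9]); Taking the union: only that combined region is present, so the union is just that shape — 1 connected region. Overall, the cross-section is a single solid region. The nearest boundary edge runs (-5.00, 0.00)→(-3.54, -3.54); distance from the point to it = 2.87 mm. The point is inside the cross-section and 2.87 mm from the nearest boundary — more than the 1.6 mm shell width (4 × 0.4), so it's in the infill interior.

infill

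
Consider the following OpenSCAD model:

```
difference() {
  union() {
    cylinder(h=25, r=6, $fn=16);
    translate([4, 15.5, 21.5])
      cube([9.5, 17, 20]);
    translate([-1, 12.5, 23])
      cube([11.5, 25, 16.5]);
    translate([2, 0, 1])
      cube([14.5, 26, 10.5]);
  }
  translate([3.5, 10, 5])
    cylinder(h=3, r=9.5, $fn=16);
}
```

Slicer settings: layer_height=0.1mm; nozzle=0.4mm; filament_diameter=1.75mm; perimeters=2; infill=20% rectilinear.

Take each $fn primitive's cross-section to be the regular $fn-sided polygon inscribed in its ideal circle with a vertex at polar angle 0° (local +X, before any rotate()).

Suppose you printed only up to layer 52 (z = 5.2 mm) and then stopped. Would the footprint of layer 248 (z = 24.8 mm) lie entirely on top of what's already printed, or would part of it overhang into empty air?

part overhangs

Compare the two slices. At z = 5.2: the cylinder: section is a regular 16-gon, circumradius r=6 (area = (16/2)·6.000²·sin(360°/16) = 110.21 mm²); the cube at (4, 15.5) does not reach this height (z outside [21.5, 41.5]); the cube at (-1, 12.5) is absent (z outside [23, 39.5]); the cube at (2, 0) is present — its section is the full 14.5×26 rectangle (area 377.00 mm²); Merging all regions: the regions partially overlap — summed areas 487.21 mm² minus the doubly-counted overlap 15.95 mm² gives 471.26 mm² — area = 471.26 mm²; the cylinder at (3.5, 10): section is a regular 16-gon, circumradius r=9.5 (area = (16/2)·9.500²·sin(360°/16) = 276.30 mm²); After the difference (first − rest): starting from the result so far (471.26 mm²), the r=9.5 cylinder at (3.5, 10) partially overlaps it — only the 187.40 mm² overlap (of its 276.30 mm²) is removed, clipping the outline — area = 283.86 mm². At z = 24.8: the cylinder: section is a regular 16-gon, circumradius r=6 (area = (16/2)·6.000²·sin(360°/16) = 110.21 mm²); the 9.5×17 cube at (4, 15.5) contributes its full rectangle (area 161.50 mm²); the 11.5×25 cube at (-1, 12.5) contributes its full rectangle (area 287.50 mm²); the cube at (2, 0) is not intersected at this z (z outside [1, 11.5]); Taking the union: the regions partially overlap — summed areas 559.21 mm² minus the doubly-counted overlap 110.50 mm² gives 448.71 mm² — area = 448.71 mm²; the cylinder at (3.5, 10) is not intersected at this z (z outside [5, 8]); Taking the first minus the rest: none of the subtracted shapes is present at this height, so the result so far is unchanged — area = 448.71 mm². Checking containment: at z = 24.8 the cross-section extends beyond the z = 5.2 cross-section by about 278.58 mm².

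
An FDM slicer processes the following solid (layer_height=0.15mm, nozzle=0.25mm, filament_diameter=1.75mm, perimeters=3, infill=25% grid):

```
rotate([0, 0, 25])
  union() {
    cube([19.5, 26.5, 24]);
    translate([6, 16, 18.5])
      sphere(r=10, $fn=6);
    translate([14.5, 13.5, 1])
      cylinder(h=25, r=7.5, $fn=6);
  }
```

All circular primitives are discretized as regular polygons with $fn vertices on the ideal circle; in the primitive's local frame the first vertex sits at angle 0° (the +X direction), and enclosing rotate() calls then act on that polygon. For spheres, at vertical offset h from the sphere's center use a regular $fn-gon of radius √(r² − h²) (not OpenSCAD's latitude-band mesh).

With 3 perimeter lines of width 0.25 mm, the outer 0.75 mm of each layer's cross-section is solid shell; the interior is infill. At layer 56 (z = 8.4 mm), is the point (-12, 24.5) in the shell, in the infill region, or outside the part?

outside

At z = 8.4 mm: the 19.5×26.5 cube contributes its full rectangle; the sphere at (6, 16) is absent (|z−center|=10.100 > r=10); the r=7.5 cylinder at (14.5, 13.5) contributes a regular 6-gon of circumradius 7.5; Combining (union): the regions partially overlap (shared area 135.32 mm²), so overlapping operands fuse into one piece — 1 connected region; (whole slice rotated 25° about Z — lengths, areas and connectivity unchanged). Overall, the cross-section is a single solid region. Undo the 25° rotation: the query point maps to (-0.522, 27.276) in the un-rotated model frame. The nearest boundary edge runs (0.00, 0.00)→(0.00, 26.50); distance from the point to it = 0.93 mm. The point is not inside any of the regions above, so it lies outside the cross-section (0.93 mm from the nearest boundary).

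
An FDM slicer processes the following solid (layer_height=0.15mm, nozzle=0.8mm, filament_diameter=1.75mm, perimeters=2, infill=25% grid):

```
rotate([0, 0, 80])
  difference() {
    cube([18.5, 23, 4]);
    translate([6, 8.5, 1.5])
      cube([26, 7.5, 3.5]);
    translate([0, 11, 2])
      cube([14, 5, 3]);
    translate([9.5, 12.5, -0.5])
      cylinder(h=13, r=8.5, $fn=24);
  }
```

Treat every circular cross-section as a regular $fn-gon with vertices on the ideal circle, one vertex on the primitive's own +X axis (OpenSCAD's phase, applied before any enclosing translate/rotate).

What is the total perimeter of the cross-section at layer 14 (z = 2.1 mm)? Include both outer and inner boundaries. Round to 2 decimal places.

At z = 2.1 mm: the cube (footprint 18.5×23) is included at this height (perimeter 83.00 mm); the cube at (6, 8.5) is present — its section is the full 26×7.5 rectangle (perimeter 67.00 mm); the cube at (0, 11) is present — its section is the full 14×5 rectangle (perimeter 38.00 mm); the r=8.5 cylinder at (9.5, 12.5) contributes a regular 24-gon of circumradius 8.5 (perimeter = 2·24·8.500·sin(180°/24) = 53.25 mm); Subtracting the remaining from the first: starting from the 18.5×23 cube, the 26×7.5 cube at (6, 8.5) partially overlaps it — only the 93.75 mm² overlap (of its 195.00 mm²) is removed, clipping the outline; the 14×5 cube at (0, 11) partially overlaps it — only the 30.00 mm² overlap (of its 70.00 mm²) is removed, clipping the outline; the r=8.5 cylinder at (9.5, 12.5) partially overlaps it — only the 113.15 mm² overlap (of its 224.40 mm²) is removed, clipping the outline — boundary = 116.71 mm; (rotated 80° about Z; rotation is an isometry so areas/perimeters/island counts are preserved). Overall, the cross-section has 2 separate islands. Total boundary length (outer) = 116.71 mm.

116.71 mm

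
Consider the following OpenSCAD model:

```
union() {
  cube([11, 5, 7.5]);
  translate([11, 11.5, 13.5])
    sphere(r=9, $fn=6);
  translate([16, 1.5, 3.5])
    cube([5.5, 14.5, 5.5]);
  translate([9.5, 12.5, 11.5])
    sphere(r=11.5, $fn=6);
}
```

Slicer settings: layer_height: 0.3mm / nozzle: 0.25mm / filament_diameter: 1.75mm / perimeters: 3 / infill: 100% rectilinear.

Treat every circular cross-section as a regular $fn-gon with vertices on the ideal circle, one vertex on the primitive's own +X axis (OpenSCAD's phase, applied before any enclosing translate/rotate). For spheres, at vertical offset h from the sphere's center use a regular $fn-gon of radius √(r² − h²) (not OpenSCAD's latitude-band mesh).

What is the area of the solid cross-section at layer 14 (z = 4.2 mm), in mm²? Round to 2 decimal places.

At z = 4.2 mm: the cube is present — its section is the full 11×5 rectangle (area 55.00 mm²); the sphere at (11, 11.5) does not reach this height (|z−center|=9.300 > r=9); the 5.5×14.5 cube at (16, 1.5) contributes its full rectangle (area 79.75 mm²); the r=11.5 sphere at (9.5, 12.5) contributes a regular 6-gon of circumradius √(11.5²−7.3²) = 8.886 (area = (6/2)·8.886²·sin(360°/6) = 205.14 mm²); Taking the union: the regions partially overlap — summed areas 339.89 mm² minus the doubly-counted overlap 10.92 mm² gives 328.98 mm² — area = 328.98 mm². Overall, the cross-section is a single solid region. Net area = 328.98 mm².

328.98 mm²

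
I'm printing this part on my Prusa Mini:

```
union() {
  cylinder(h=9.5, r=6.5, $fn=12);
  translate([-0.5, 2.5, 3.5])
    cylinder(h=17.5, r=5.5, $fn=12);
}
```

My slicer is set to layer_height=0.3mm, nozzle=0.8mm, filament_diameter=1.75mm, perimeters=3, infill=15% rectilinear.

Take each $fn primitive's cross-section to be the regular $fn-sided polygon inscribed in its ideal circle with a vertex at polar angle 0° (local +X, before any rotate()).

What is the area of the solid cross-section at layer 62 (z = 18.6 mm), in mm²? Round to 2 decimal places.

90.75 mm²

At z = 18.6 mm: the cylinder does not reach this height (z outside [0, 9.5]); the cylinder at (-0.5, 2.5): section is a regular 12-gon, circumradius r=5.5 (area = (12/2)·5.500²·sin(360°/12) = 90.75 mm²); Taking the union: only the r=5.5 cylinder at (-0.5, 2.5) is present, so the union is just that shape — area = 90.75 mm². Overall, the cross-section is a single solid region. Net area = 90.75 mm².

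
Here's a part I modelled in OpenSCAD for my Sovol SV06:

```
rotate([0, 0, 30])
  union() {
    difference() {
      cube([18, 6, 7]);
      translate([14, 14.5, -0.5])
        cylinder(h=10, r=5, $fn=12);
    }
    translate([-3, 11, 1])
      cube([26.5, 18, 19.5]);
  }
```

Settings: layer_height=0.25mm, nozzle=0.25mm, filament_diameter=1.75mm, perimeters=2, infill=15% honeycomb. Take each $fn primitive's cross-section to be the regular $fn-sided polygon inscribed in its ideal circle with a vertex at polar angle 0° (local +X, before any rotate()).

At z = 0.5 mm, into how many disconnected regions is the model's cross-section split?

1

At z = 0.5 mm: the cube is present — its section is the full 18×6 rectangle; the r=5 cylinder at (14, 14.5) contributes a regular 12-gon of circumradius 5; Taking the first minus the rest: starting from the 18×6 cube, the r=5 cylinder at (14, 14.5) misses the remaining region (no effect) — 1 connected region; the cube at (-3, 11) does not reach this height (z outside [1, 20.5]); Combining (union): only the result so far is present, so the union is just that shape — 1 connected region; (rotated 30° about Z; rotation is an isometry so areas/perimeters/island counts are preserved). The result has 1 disconnected region.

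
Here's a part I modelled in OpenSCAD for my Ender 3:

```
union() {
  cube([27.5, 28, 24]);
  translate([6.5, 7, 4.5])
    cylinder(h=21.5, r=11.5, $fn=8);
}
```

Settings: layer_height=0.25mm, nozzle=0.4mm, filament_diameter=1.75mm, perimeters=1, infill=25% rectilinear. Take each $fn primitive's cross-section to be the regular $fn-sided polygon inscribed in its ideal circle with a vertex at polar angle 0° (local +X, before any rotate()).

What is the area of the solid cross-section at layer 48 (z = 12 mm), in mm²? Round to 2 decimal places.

868.69 mm²

At z = 12 mm: the 27.5×28 cube contributes its full rectangle (area 770.00 mm²); the r=11.5 cylinder at (6.5, 7) contributes a regular 8-gon of circumradius 11.5 (area = (8/2)·11.500²·sin(360°/8) = 374.06 mm²); Combining (union): the regions partially overlap — summed areas 1144.06 mm² minus the doubly-counted overlap 275.37 mm² gives 868.69 mm² — area = 868.69 mm². Overall, the cross-section is a single solid region. Net area = 868.69 mm².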